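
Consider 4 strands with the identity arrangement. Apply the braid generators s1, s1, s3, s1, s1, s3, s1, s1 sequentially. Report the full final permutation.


Starting with identity [1, 2, 3, 4].
Apply generators in sequence:
  After s1: [2, 1, 3, 4]
  After s1: [1, 2, 3, 4]
  After s3: [1, 2, 4, 3]
  After s1: [2, 1, 4, 3]
  After s1: [1, 2, 4, 3]
  After s3: [1, 2, 3, 4]
  After s1: [2, 1, 3, 4]
  After s1: [1, 2, 3, 4]
Final permutation: [1, 2, 3, 4]

[1, 2, 3, 4]


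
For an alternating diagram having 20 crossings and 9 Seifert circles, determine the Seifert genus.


For alternating knots, g = (c - s + 1)/2.
= (20 - 9 + 1)/2
= 12/2 = 6

6


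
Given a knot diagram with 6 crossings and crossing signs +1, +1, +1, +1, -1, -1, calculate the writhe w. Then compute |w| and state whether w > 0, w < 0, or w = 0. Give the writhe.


Step 1: Count positive crossings (+1).
Positive crossings: 4
Step 2: Count negative crossings (-1).
Negative crossings: 2
Step 3: Writhe = (positive) - (negative)
w = 4 - 2 = 2
Step 4: |w| = 2, and w is positive

2


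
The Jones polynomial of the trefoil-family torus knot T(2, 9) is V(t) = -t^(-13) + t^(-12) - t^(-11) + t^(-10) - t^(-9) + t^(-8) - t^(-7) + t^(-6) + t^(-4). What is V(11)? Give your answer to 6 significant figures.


Substituting t = 11 into V(t) = -t^(-13) + t^(-12) - t^(-11) + t^(-10) - t^(-9) + t^(-8) - t^(-7) + t^(-6) + t^(-4):
  (-)t^(-13) = -2.89664e-14
  (+)t^(-12) = 3.18631e-13
  (-)t^(-11) = -3.50494e-12
  (+)t^(-10) = 3.85543e-11
  (-)t^(-9) = -4.24098e-10
  (+)t^(-8) = 4.66507e-09
  (-)t^(-7) = -5.13158e-08
  (+)t^(-6) = 5.64474e-07
  (+)t^(-4) = 6.83013e-05
Sum = (-2.89664e-14) + (3.18631e-13) + (-3.50494e-12) + (3.85543e-11) + (-4.24098e-10) + (4.66507e-09) + (-5.13158e-08) + (5.64474e-07) + (6.83013e-05)
= 6.881877997e-05
Rounded to 6 significant figures: 6.88188e-05

6.88188e-05


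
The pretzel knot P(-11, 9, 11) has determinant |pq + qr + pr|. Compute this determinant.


Step 1: Compute pq + qr + pr.
pq = (-11)*9 = -99
qr = 9*11 = 99
pr = (-11)*11 = -121
pq + qr + pr = -99 + 99 + (-121) = -121
Step 2: Take absolute value.
det(P(-11,9,11)) = |-121| = 121

121


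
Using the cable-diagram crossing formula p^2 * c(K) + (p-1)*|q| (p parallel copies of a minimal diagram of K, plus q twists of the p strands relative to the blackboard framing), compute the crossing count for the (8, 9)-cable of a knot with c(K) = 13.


Step 1: Each of the c(K) crossings of the companion diagram becomes p*p = p^2 crossings among the p parallel strands, and each of the |q| twists s_1 s_2 ... s_(p-1) adds (p-1) crossings.
  Crossings = p^2 * c(K) + (p-1)*|q|
Step 2: = 8^2 * 13 + (8-1)*9
Step 3: = 64*13 + 7*9
Step 4: = 832 + 63 = 895

895


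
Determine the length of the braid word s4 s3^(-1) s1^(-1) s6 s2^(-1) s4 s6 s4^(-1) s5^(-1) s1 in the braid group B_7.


The word length counts the number of generators (including inverses).
Listing each generator: s4, s3^(-1), s1^(-1), s6, s2^(-1), s4, s6, s4^(-1), s5^(-1), s1
There are 10 generators in this braid word.

10


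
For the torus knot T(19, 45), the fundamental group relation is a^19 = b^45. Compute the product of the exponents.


The relation is a^19 = b^45.
Product of exponents = 19 * 45
= 855

855


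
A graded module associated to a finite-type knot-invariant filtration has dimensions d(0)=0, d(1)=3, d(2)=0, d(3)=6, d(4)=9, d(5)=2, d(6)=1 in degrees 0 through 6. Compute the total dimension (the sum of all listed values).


Total dimension = d(0) + d(1) + ... + d(6)
= 0 + 3 + 0 + 6 + 9 + 2 + 1
= 21

21


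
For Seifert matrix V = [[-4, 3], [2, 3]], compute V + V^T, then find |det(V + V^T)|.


Step 1: Form V + V^T where V = [[-4, 3], [2, 3]]
  V^T = [[-4, 2], [3, 3]]
  V + V^T = [[-8, 5], [5, 6]]
Step 2: det(V + V^T) = (-8)*6 - 5*5
  = -48 - 25 = -73
Step 3: Knot determinant = |det(V + V^T)| = |-73| = 73

73


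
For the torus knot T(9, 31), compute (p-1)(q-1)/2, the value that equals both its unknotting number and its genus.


For a torus knot T(p,q), both the unknotting number and genus equal (p-1)(q-1)/2.
= (9-1)(31-1)/2
= 8*30/2
= 240/2 = 120

120


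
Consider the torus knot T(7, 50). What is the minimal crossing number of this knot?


For a torus knot T(p, q) with gcd(p,q)=1,
the crossing number is min(p*(q-1), q*(p-1)).
p*(q-1) = 7*49 = 343
q*(p-1) = 50*6 = 300
min(343, 300) = 300

300


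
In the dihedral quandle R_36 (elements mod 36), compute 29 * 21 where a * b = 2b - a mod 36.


29 * 21 = 2*21 - 29 mod 36
= 42 - 29 mod 36
= 13 mod 36 = 13

13


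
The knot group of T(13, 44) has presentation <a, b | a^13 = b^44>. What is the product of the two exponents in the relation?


The relation is a^13 = b^44.
Product of exponents = 13 * 44
= 572

572


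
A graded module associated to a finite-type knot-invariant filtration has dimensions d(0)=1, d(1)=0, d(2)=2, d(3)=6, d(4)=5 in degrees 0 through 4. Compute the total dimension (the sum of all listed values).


Total dimension = d(0) + d(1) + ... + d(4)
= 1 + 0 + 2 + 6 + 5
= 14

14


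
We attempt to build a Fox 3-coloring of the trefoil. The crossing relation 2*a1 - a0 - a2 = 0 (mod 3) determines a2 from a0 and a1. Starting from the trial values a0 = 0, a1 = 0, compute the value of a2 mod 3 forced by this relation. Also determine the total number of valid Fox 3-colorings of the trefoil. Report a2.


Step 1: Apply the given crossing relation 2*a1 - a0 - a2 = 0 (mod 3).
  a2 = 2*a1 - a0 mod 3
  a2 = 2*0 - 0 mod 3
  a2 = 0 - 0 mod 3
  a2 = 0 mod 3 = 0
Step 2: The trefoil has determinant 3.
  Number of Fox p-colorings (p prime) is p^2 if p = 3, else p.
  Since p = 3 divides det = 3, the trefoil is 3-colorable.
  (Indeed for p = 3 any choice of a0, a1 extends to a valid coloring; the trial (a0, a1, a2) = (0, 0, 0) satisfies all three crossing relations.)
  Total colorings = 3^2 = 9
Step 3: a2 = 0, total Fox 3-colorings = 9

0


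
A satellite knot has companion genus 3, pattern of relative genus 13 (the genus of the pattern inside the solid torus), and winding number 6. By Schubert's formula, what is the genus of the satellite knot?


Schubert: g(satellite) = g_rel(pattern) + |winding| * g(companion),
where g_rel(pattern) is the genus of the pattern relative to the solid torus.
= 13 + 6 * 3
= 13 + 18 = 31

31


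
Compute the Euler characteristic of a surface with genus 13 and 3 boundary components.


chi = 2 - 2g - b
= 2 - 2*13 - 3
= 2 - 26 - 3 = -27

-27


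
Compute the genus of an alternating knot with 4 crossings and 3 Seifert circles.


For alternating knots, g = (c - s + 1)/2.
= (4 - 3 + 1)/2
= 2/2 = 1

1


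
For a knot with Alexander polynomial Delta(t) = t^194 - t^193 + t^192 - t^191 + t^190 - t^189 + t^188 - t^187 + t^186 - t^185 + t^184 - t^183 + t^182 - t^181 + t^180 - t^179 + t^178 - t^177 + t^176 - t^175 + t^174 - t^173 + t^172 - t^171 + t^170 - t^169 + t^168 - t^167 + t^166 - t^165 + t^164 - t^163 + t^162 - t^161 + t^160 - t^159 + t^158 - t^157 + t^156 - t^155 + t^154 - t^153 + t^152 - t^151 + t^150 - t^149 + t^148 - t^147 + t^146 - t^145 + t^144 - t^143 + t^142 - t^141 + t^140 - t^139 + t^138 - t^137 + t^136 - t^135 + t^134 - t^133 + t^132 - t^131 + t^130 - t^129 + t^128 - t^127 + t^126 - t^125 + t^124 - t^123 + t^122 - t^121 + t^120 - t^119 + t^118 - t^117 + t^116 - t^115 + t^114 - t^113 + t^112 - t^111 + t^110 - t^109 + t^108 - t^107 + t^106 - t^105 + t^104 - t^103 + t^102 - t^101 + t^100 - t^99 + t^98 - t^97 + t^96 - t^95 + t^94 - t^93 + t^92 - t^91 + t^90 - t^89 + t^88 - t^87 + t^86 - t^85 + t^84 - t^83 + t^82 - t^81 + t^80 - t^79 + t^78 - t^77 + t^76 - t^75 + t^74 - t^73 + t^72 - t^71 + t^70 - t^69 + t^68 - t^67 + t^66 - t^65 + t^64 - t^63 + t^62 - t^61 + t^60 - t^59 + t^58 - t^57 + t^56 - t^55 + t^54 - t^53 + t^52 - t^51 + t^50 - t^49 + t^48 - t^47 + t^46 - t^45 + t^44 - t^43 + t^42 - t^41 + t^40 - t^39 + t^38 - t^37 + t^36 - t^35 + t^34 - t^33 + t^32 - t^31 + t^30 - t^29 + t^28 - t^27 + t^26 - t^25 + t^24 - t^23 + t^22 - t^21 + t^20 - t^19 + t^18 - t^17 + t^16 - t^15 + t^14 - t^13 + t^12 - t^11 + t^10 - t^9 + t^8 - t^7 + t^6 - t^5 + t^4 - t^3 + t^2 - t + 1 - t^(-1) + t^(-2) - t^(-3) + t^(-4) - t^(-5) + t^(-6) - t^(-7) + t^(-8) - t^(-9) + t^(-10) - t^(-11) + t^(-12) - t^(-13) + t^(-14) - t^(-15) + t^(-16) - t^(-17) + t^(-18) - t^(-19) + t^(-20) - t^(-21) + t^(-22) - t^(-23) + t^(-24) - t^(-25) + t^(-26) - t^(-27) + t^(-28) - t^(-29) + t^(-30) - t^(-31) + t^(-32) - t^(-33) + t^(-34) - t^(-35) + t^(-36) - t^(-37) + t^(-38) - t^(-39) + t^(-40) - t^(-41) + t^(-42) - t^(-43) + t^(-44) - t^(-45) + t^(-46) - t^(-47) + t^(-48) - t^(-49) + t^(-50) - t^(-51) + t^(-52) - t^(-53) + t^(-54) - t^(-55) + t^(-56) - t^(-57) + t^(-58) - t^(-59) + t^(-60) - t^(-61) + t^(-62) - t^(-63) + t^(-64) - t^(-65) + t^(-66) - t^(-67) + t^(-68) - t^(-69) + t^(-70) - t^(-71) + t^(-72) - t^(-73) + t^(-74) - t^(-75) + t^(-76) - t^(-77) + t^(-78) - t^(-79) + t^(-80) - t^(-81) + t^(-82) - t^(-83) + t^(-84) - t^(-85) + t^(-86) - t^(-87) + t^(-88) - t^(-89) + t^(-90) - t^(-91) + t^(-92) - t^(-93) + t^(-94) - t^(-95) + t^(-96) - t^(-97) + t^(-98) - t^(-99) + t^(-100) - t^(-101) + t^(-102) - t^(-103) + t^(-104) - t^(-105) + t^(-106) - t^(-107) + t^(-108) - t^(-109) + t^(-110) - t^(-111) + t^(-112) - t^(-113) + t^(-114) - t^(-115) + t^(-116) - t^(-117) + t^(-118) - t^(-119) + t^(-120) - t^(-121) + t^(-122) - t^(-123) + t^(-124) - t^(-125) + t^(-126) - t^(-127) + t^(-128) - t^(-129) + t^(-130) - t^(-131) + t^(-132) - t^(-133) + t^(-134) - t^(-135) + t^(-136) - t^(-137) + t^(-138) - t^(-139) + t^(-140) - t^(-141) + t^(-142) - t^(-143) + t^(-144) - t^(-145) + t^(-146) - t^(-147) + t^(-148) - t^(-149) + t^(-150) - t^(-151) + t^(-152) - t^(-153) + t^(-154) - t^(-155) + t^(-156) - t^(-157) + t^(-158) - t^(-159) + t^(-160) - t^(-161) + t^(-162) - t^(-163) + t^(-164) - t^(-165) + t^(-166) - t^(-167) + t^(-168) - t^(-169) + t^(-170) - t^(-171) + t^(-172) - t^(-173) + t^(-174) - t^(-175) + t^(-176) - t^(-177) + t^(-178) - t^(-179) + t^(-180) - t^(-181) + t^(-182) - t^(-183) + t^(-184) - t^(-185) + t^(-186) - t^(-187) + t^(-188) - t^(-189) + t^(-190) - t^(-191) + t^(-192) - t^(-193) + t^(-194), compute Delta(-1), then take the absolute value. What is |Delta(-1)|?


Step 1: The polynomial has 389 terms with alternating signs, exponents from 194 down to -194.
Step 2: Substitute t = -1. The i-th term has coefficient (-1)^i and exponent (m-i),
  so its value is (-1)^i * (-1)^(m-i) = (-1)^m = 1 for every i.
Step 3: All 389 terms equal 1, so Delta(-1) = 389 * (1) = 389
Step 4: |Delta(-1)| = 389

389


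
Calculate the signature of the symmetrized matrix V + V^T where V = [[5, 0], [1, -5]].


Step 1: V + V^T = [[10, 1], [1, -10]]
Step 2: trace = 0, det = -101
Step 3: Discriminant = 0^2 - 4*(-101) = 404
Step 4: Eigenvalues: 10.0499, -10.0499
Step 5: Signature = (# positive eigenvalues) - (# negative eigenvalues) = 0

0


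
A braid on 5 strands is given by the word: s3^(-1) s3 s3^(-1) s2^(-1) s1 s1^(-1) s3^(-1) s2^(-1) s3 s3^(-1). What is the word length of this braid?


The word length counts the number of generators (including inverses).
Listing each generator: s3^(-1), s3, s3^(-1), s2^(-1), s1, s1^(-1), s3^(-1), s2^(-1), s3, s3^(-1)
There are 10 generators in this braid word.

10


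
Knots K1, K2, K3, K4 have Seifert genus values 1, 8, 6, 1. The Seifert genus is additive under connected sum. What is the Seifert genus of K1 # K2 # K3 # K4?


The Seifert genus is additive under connected sum.
Seifert genus(K1 # K2 # K3 # K4) = (1) + (8) + (6) + (1)
= 16

16


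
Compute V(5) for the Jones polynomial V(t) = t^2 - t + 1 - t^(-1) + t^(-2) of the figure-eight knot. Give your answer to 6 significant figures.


Substituting t = 5 into V(t) = t^2 - t + 1 - t^(-1) + t^(-2):
  (+)t^(2) = 25
  (-)t^(1) = -5
  (+)t^(0) = 1
  (-)t^(-1) = -0.2
  (+)t^(-2) = 0.04
Sum = (25) + (-5) + (1) + (-0.2) + (0.04)
= 20.84
Rounded to 6 significant figures: 20.84

20.84


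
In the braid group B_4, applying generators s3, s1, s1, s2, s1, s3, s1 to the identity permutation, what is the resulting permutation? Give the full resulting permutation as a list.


Starting with identity [1, 2, 3, 4].
Apply generators in sequence:
  After s3: [1, 2, 4, 3]
  After s1: [2, 1, 4, 3]
  After s1: [1, 2, 4, 3]
  After s2: [1, 4, 2, 3]
  After s1: [4, 1, 2, 3]
  After s3: [4, 1, 3, 2]
  After s1: [1, 4, 3, 2]
Final permutation: [1, 4, 3, 2]

[1, 4, 3, 2]


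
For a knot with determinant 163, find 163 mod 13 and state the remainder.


Step 1: A knot is p-colorable if and only if p divides its determinant.
Step 2: Compute 163 mod 13.
163 = 12 * 13 + 7
Step 3: 163 mod 13 = 7
Step 4: The knot is 13-colorable: no

7


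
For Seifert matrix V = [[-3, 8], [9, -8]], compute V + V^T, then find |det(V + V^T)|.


Step 1: Form V + V^T where V = [[-3, 8], [9, -8]]
  V^T = [[-3, 9], [8, -8]]
  V + V^T = [[-6, 17], [17, -16]]
Step 2: det(V + V^T) = (-6)*(-16) - 17*17
  = 96 - 289 = -193
Step 3: Knot determinant = |det(V + V^T)| = |-193| = 193

193


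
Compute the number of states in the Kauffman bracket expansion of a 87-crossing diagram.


Each crossing contributes 2 choices (A-smoothing or B-smoothing).
Total states = 2^87 = 154742504910672534362390528

154742504910672534362390528


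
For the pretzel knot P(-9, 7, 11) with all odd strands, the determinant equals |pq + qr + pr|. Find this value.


Step 1: Compute pq + qr + pr.
pq = (-9)*7 = -63
qr = 7*11 = 77
pr = (-9)*11 = -99
pq + qr + pr = -63 + 77 + (-99) = -85
Step 2: Take absolute value.
det(P(-9,7,11)) = |-85| = 85

85


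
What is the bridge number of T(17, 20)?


The bridge number of T(p,q) is min(p,q).
min(17, 20) = 17

17


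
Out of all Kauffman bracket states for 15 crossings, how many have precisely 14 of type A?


We choose which 14 of 15 crossings get A-smoothings.
C(15, 14) = 15! / (14! * 1!)
= 15

15


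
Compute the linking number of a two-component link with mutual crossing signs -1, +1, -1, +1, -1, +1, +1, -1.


Step 1: Count positive crossings: 4
Step 2: Count negative crossings: 4
Step 3: Sum of signs = 4 - 4 = 0
Step 4: Linking number = sum/2 = 0/2 = 0

0


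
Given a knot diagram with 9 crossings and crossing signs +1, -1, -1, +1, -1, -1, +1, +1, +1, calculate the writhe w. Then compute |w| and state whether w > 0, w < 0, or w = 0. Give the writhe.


Step 1: Count positive crossings (+1).
Positive crossings: 5
Step 2: Count negative crossings (-1).
Negative crossings: 4
Step 3: Writhe = (positive) - (negative)
w = 5 - 4 = 1
Step 4: |w| = 1, and w is positive

1


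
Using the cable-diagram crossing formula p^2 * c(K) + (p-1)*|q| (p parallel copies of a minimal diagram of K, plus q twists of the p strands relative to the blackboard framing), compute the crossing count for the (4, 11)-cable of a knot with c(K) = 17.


Step 1: Each of the c(K) crossings of the companion diagram becomes p*p = p^2 crossings among the p parallel strands, and each of the |q| twists s_1 s_2 ... s_(p-1) adds (p-1) crossings.
  Crossings = p^2 * c(K) + (p-1)*|q|
Step 2: = 4^2 * 17 + (4-1)*11
Step 3: = 16*17 + 3*11
Step 4: = 272 + 33 = 305

305


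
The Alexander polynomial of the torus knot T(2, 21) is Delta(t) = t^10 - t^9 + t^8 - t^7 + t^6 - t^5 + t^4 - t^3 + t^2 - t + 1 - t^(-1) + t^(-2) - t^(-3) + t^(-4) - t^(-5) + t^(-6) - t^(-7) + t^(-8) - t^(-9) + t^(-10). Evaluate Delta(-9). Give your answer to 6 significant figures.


Substituting t = -9 into Delta(t) = t^10 - t^9 + t^8 - t^7 + t^6 - t^5 + t^4 - t^3 + t^2 - t + 1 - t^(-1) + t^(-2) - t^(-3) + t^(-4) - t^(-5) + t^(-6) - t^(-7) + t^(-8) - t^(-9) + t^(-10):
Term values: (3486784401) + (387420489) + (43046721) + (4782969) + (531441) + (59049) + (6561) + (729) + (81) + (9) + (1) + (0.111111) + (0.0123457) + (0.00137174) + (0.000152416) + (1.69351e-05) + (1.88168e-06) + (2.09075e-07) + (2.32306e-08) + (2.58117e-09) + (2.86797e-10)
Sum = 3922632451
Rounded to 6 significant figures: 3.92263e+09

3.92263e+09


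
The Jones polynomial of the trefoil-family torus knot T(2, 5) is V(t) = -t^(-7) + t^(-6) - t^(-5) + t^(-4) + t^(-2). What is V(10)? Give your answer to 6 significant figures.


Substituting t = 10 into V(t) = -t^(-7) + t^(-6) - t^(-5) + t^(-4) + t^(-2):
  (-)t^(-7) = -1e-07
  (+)t^(-6) = 1e-06
  (-)t^(-5) = -1e-05
  (+)t^(-4) = 0.0001
  (+)t^(-2) = 0.01
Sum = (-1e-07) + (1e-06) + (-1e-05) + (0.0001) + (0.01)
= 0.0100909
Rounded to 6 significant figures: 0.0100909

0.0100909


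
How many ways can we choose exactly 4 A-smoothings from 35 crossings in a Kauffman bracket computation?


We choose which 4 of 35 crossings get A-smoothings.
C(35, 4) = 35! / (4! * 31!)
= 52360

52360


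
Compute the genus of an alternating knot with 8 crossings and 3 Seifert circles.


For alternating knots, g = (c - s + 1)/2.
= (8 - 3 + 1)/2
= 6/2 = 3

3


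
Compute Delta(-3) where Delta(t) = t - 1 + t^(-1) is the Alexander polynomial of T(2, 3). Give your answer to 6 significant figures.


Substituting t = -3 into Delta(t) = t - 1 + t^(-1):
Term values: (-3) + (-1) + (-0.333333)
Sum = -4.333333333
Rounded to 6 significant figures: -4.33333

-4.33333


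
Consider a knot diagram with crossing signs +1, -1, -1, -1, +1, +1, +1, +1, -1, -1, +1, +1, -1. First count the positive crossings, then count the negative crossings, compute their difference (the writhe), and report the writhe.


Step 1: Count positive crossings (+1).
Positive crossings: 7
Step 2: Count negative crossings (-1).
Negative crossings: 6
Step 3: Writhe = (positive) - (negative)
w = 7 - 6 = 1
Step 4: |w| = 1, and w is positive

1


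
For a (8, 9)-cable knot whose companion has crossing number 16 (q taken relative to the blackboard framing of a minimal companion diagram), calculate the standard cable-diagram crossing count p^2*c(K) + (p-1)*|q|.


Step 1: Each of the c(K) crossings of the companion diagram becomes p*p = p^2 crossings among the p parallel strands, and each of the |q| twists s_1 s_2 ... s_(p-1) adds (p-1) crossings.
  Crossings = p^2 * c(K) + (p-1)*|q|
Step 2: = 8^2 * 16 + (8-1)*9
Step 3: = 64*16 + 7*9
Step 4: = 1024 + 63 = 1087

1087


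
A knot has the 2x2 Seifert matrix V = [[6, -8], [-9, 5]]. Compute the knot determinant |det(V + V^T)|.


Step 1: Form V + V^T where V = [[6, -8], [-9, 5]]
  V^T = [[6, -9], [-8, 5]]
  V + V^T = [[12, -17], [-17, 10]]
Step 2: det(V + V^T) = 12*10 - (-17)*(-17)
  = 120 - 289 = -169
Step 3: Knot determinant = |det(V + V^T)| = |-169| = 169

169


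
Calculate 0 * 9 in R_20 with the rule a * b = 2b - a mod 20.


0 * 9 = 2*9 - 0 mod 20
= 18 - 0 mod 20
= 18 mod 20 = 18

18


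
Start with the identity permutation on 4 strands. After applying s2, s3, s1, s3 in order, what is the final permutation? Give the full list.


Starting with identity [1, 2, 3, 4].
Apply generators in sequence:
  After s2: [1, 3, 2, 4]
  After s3: [1, 3, 4, 2]
  After s1: [3, 1, 4, 2]
  After s3: [3, 1, 2, 4]
Final permutation: [3, 1, 2, 4]

[3, 1, 2, 4]


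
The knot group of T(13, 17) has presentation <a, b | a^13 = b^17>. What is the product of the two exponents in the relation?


The relation is a^13 = b^17.
Product of exponents = 13 * 17
= 221

221


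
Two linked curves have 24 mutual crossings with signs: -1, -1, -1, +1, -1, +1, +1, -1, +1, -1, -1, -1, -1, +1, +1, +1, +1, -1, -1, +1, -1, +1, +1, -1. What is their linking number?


Step 1: Count positive crossings: 11
Step 2: Count negative crossings: 13
Step 3: Sum of signs = 11 - 13 = -2
Step 4: Linking number = sum/2 = -2/2 = -1

-1


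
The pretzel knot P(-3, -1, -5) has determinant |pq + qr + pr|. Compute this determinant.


Step 1: Compute pq + qr + pr.
pq = (-3)*(-1) = 3
qr = (-1)*(-5) = 5
pr = (-3)*(-5) = 15
pq + qr + pr = 3 + 5 + 15 = 23
Step 2: Take absolute value.
det(P(-3,-1,-5)) = |23| = 23

23


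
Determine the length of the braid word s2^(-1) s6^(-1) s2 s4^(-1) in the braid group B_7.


The word length counts the number of generators (including inverses).
Listing each generator: s2^(-1), s6^(-1), s2, s4^(-1)
There are 4 generators in this braid word.

4


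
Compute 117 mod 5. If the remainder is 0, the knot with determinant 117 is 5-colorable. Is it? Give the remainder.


Step 1: A knot is p-colorable if and only if p divides its determinant.
Step 2: Compute 117 mod 5.
117 = 23 * 5 + 2
Step 3: 117 mod 5 = 2
Step 4: The knot is 5-colorable: no

2


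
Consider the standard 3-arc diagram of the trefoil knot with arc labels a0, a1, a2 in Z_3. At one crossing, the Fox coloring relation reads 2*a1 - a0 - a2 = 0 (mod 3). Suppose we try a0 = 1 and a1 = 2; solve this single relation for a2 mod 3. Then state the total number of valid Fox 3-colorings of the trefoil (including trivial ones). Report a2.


Step 1: Apply the given crossing relation 2*a1 - a0 - a2 = 0 (mod 3).
  a2 = 2*a1 - a0 mod 3
  a2 = 2*2 - 1 mod 3
  a2 = 4 - 1 mod 3
  a2 = 3 mod 3 = 0
Step 2: The trefoil has determinant 3.
  Number of Fox p-colorings (p prime) is p^2 if p = 3, else p.
  Since p = 3 divides det = 3, the trefoil is 3-colorable.
  (Indeed for p = 3 any choice of a0, a1 extends to a valid coloring; the trial (a0, a1, a2) = (1, 2, 0) satisfies all three crossing relations.)
  Total colorings = 3^2 = 9
Step 3: a2 = 0, total Fox 3-colorings = 9

0


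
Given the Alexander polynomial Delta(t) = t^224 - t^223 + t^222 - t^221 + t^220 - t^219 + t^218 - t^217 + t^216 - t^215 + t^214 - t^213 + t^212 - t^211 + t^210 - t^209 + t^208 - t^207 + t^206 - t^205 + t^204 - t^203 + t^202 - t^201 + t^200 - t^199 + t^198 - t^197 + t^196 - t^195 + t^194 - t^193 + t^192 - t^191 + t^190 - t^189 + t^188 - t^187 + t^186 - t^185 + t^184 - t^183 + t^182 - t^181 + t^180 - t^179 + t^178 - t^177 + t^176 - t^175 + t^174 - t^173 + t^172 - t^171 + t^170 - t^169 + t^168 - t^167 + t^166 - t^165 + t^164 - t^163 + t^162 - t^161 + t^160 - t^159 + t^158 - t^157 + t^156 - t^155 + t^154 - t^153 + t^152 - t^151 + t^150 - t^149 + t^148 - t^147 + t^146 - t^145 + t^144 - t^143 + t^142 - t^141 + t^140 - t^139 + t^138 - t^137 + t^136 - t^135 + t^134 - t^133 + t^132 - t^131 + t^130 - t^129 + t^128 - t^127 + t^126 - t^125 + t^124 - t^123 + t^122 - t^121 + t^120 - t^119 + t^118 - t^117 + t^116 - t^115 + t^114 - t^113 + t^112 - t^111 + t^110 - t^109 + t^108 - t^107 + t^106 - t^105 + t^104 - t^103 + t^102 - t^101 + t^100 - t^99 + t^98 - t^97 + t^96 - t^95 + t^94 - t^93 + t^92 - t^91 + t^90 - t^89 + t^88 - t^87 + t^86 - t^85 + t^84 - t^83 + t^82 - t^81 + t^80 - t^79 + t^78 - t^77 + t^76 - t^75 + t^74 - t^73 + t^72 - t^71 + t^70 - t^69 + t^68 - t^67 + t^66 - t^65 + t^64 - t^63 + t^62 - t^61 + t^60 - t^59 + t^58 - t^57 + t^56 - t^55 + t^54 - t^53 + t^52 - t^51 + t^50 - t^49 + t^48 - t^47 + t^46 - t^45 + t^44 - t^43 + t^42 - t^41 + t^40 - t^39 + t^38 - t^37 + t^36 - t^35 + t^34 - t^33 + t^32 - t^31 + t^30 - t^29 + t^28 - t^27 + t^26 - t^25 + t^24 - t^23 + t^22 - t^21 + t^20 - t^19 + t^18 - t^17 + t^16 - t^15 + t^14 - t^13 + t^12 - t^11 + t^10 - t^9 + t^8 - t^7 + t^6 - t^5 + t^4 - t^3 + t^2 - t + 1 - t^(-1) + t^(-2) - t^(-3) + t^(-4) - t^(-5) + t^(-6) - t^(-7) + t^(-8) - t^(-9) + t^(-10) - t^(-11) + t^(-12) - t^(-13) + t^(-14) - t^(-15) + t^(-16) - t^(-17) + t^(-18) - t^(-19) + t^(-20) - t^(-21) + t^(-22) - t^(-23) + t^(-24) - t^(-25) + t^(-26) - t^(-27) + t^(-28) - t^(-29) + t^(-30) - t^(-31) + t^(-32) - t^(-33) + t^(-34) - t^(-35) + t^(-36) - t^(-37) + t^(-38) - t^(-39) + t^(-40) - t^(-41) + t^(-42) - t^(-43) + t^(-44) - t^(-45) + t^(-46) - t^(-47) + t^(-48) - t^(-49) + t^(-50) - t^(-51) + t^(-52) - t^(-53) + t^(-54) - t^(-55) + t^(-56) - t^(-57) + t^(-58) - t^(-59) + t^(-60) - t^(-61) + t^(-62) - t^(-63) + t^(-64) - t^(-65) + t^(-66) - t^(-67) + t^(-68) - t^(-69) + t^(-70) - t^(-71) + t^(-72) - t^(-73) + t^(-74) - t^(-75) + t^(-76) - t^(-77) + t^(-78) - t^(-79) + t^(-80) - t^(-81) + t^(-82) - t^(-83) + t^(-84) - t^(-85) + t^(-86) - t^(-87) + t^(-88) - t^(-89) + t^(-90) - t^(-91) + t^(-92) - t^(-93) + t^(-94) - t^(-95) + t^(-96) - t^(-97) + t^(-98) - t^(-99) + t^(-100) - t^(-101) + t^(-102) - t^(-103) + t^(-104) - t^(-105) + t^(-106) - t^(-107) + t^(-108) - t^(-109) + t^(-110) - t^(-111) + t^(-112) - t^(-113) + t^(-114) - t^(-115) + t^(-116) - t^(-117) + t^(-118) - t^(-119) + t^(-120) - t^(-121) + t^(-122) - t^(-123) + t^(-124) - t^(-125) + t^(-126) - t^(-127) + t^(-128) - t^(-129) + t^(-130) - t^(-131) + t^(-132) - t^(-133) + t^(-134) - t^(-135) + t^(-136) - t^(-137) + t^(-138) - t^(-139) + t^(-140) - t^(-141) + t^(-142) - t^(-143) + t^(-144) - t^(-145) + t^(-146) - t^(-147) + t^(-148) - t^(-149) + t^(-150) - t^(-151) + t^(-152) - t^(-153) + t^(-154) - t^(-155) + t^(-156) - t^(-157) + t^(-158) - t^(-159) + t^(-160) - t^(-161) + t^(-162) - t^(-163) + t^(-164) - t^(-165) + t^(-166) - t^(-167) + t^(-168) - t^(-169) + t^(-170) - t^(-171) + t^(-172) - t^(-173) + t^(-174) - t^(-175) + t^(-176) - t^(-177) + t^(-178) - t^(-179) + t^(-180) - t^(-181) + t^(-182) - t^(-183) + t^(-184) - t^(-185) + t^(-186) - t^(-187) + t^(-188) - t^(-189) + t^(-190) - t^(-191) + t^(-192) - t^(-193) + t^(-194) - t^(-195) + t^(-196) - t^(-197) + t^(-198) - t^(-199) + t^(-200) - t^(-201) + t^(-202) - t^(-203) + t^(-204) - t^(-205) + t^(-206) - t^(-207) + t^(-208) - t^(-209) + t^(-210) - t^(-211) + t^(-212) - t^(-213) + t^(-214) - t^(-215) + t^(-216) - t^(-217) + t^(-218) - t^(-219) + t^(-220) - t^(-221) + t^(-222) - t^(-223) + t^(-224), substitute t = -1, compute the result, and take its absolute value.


Step 1: The polynomial has 449 terms with alternating signs, exponents from 224 down to -224.
Step 2: Substitute t = -1. The i-th term has coefficient (-1)^i and exponent (m-i),
  so its value is (-1)^i * (-1)^(m-i) = (-1)^m = 1 for every i.
Step 3: All 449 terms equal 1, so Delta(-1) = 449 * (1) = 449
Step 4: |Delta(-1)| = 449

449


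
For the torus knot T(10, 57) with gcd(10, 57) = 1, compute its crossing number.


For a torus knot T(p, q) with gcd(p,q)=1,
the crossing number is min(p*(q-1), q*(p-1)).
p*(q-1) = 10*56 = 560
q*(p-1) = 57*9 = 513
min(560, 513) = 513

513


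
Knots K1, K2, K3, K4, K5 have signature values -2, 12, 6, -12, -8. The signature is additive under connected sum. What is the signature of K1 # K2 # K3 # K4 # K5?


The signature is additive under connected sum.
signature(K1 # K2 # K3 # K4 # K5) = (-2) + (12) + (6) + (-12) + (-8)
= -4

-4


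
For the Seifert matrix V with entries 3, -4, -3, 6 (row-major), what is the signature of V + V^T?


Step 1: V + V^T = [[6, -7], [-7, 12]]
Step 2: trace = 18, det = 23
Step 3: Discriminant = 18^2 - 4*23 = 232
Step 4: Eigenvalues: 16.6158, 1.38423
Step 5: Signature = (# positive eigenvalues) - (# negative eigenvalues) = 2

2


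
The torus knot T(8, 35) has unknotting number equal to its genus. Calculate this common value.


For a torus knot T(p,q), both the unknotting number and genus equal (p-1)(q-1)/2.
= (8-1)(35-1)/2
= 7*34/2
= 238/2 = 119

119


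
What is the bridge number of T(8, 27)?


The bridge number of T(p,q) is min(p,q).
min(8, 27) = 8

8


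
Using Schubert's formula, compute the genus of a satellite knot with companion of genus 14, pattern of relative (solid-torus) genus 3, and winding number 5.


Schubert: g(satellite) = g_rel(pattern) + |winding| * g(companion),
where g_rel(pattern) is the genus of the pattern relative to the solid torus.
= 3 + 5 * 14
= 3 + 70 = 73

73


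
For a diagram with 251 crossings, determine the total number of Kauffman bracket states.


Each crossing contributes 2 choices (A-smoothing or B-smoothing).
Total states = 2^251 = 3618502788666131106986593281521497120414687020801267626233049500247285301248

3618502788666131106986593281521497120414687020801267626233049500247285301248


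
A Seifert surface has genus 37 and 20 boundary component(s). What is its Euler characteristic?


chi = 2 - 2g - b
= 2 - 2*37 - 20
= 2 - 74 - 20 = -92

-92


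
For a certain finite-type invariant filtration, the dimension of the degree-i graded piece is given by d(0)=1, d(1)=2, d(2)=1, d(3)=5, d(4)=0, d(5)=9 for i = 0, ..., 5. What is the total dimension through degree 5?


Total dimension = d(0) + d(1) + ... + d(5)
= 1 + 2 + 1 + 5 + 0 + 9
= 18

18


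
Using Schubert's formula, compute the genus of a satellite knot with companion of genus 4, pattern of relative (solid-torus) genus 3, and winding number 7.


Schubert: g(satellite) = g_rel(pattern) + |winding| * g(companion),
where g_rel(pattern) is the genus of the pattern relative to the solid torus.
= 3 + 7 * 4
= 3 + 28 = 31

31


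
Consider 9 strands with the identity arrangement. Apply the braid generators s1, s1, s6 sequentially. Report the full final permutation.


Starting with identity [1, 2, 3, 4, 5, 6, 7, 8, 9].
Apply generators in sequence:
  After s1: [2, 1, 3, 4, 5, 6, 7, 8, 9]
  After s1: [1, 2, 3, 4, 5, 6, 7, 8, 9]
  After s6: [1, 2, 3, 4, 5, 7, 6, 8, 9]
Final permutation: [1, 2, 3, 4, 5, 7, 6, 8, 9]

[1, 2, 3, 4, 5, 7, 6, 8, 9]


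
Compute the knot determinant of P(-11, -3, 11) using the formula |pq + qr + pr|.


Step 1: Compute pq + qr + pr.
pq = (-11)*(-3) = 33
qr = (-3)*11 = -33
pr = (-11)*11 = -121
pq + qr + pr = 33 + (-33) + (-121) = -121
Step 2: Take absolute value.
det(P(-11,-3,11)) = |-121| = 121

121


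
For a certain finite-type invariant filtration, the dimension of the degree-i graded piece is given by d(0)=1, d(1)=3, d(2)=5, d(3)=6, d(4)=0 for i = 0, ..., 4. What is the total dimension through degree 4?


Total dimension = d(0) + d(1) + ... + d(4)
= 1 + 3 + 5 + 6 + 0
= 15

15


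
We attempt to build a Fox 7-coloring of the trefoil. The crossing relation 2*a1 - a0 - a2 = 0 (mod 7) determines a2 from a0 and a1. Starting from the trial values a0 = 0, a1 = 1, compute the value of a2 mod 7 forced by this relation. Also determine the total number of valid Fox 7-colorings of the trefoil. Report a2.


Step 1: Apply the given crossing relation 2*a1 - a0 - a2 = 0 (mod 7).
  a2 = 2*a1 - a0 mod 7
  a2 = 2*1 - 0 mod 7
  a2 = 2 - 0 mod 7
  a2 = 2 mod 7 = 2
Step 2: The trefoil has determinant 3.
  Number of Fox p-colorings (p prime) is p^2 if p = 3, else p.
  Since 7 does not divide 3, only trivial (constant) colorings exist.
  (So the trial a0 = 0, a1 = 1 with a0 != a1 does NOT extend to a valid coloring of the whole trefoil: the other two crossing relations require 3*(a1 - a0) = 0 (mod 7), which fails.)
  Total colorings = 7
Step 3: a2 = 2, total Fox 7-colorings = 7

2


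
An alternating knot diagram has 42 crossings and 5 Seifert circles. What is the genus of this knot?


For alternating knots, g = (c - s + 1)/2.
= (42 - 5 + 1)/2
= 38/2 = 19

19


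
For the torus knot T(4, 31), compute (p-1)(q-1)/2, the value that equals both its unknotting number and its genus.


For a torus knot T(p,q), both the unknotting number and genus equal (p-1)(q-1)/2.
= (4-1)(31-1)/2
= 3*30/2
= 90/2 = 45

45


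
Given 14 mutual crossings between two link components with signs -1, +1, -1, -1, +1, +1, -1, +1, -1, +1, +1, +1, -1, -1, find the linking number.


Step 1: Count positive crossings: 7
Step 2: Count negative crossings: 7
Step 3: Sum of signs = 7 - 7 = 0
Step 4: Linking number = sum/2 = 0/2 = 0

0


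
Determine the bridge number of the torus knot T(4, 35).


The bridge number of T(p,q) is min(p,q).
min(4, 35) = 4

4


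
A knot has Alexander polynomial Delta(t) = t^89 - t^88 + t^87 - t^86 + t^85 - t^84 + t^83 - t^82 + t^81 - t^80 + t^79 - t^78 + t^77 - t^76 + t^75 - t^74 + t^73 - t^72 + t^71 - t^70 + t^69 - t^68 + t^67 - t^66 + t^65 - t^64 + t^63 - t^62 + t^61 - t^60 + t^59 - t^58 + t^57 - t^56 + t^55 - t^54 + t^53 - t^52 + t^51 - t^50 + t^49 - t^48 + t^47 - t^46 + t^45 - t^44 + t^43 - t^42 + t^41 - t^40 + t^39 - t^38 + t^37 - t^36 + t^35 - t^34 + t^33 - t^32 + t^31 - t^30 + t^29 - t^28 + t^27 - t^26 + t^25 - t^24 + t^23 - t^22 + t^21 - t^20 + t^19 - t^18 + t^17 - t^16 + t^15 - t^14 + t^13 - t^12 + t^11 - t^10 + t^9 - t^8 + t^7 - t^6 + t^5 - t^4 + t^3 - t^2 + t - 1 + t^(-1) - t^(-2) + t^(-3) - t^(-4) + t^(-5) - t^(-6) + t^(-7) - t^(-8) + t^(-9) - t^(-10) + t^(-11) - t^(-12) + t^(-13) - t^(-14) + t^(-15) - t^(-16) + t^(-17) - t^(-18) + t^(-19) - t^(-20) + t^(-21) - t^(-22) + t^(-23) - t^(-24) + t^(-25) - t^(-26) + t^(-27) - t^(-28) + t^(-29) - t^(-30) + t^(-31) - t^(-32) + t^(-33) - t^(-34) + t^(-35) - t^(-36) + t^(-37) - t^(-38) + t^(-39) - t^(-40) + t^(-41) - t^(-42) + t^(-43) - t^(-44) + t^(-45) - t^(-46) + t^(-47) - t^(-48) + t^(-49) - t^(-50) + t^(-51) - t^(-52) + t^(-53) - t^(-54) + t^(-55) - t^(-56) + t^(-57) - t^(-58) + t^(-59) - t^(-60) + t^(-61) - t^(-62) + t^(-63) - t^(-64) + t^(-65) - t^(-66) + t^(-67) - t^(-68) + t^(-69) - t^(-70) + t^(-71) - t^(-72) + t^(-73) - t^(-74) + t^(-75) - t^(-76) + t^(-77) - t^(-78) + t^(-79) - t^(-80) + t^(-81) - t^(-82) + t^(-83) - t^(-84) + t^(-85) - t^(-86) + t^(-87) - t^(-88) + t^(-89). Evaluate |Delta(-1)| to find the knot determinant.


Step 1: The polynomial has 179 terms with alternating signs, exponents from 89 down to -89.
Step 2: Substitute t = -1. The i-th term has coefficient (-1)^i and exponent (m-i),
  so its value is (-1)^i * (-1)^(m-i) = (-1)^m = -1 for every i.
Step 3: All 179 terms equal -1, so Delta(-1) = 179 * (-1) = -179
Step 4: |Delta(-1)| = 179

179


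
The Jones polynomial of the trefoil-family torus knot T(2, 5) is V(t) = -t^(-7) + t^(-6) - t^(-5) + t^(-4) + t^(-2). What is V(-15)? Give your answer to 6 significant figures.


Substituting t = -15 into V(t) = -t^(-7) + t^(-6) - t^(-5) + t^(-4) + t^(-2):
  (-)t^(-7) = 5.85277e-09
  (+)t^(-6) = 8.77915e-08
  (-)t^(-5) = 1.31687e-06
  (+)t^(-4) = 1.97531e-05
  (+)t^(-2) = 0.00444444
Sum = (5.85277e-09) + (8.77915e-08) + (1.31687e-06) + (1.97531e-05) + (0.00444444)
= 0.004465608048
Rounded to 6 significant figures: 0.00446561

0.00446561


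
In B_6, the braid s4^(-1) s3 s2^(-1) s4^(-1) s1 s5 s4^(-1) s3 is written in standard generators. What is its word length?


The word length counts the number of generators (including inverses).
Listing each generator: s4^(-1), s3, s2^(-1), s4^(-1), s1, s5, s4^(-1), s3
There are 8 generators in this braid word.

8


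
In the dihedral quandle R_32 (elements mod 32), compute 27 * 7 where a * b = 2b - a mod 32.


27 * 7 = 2*7 - 27 mod 32
= 14 - 27 mod 32
= -13 mod 32 = 19

19


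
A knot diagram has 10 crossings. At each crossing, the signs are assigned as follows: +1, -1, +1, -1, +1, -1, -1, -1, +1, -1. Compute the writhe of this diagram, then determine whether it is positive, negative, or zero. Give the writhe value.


Step 1: Count positive crossings (+1).
Positive crossings: 4
Step 2: Count negative crossings (-1).
Negative crossings: 6
Step 3: Writhe = (positive) - (negative)
w = 4 - 6 = -2
Step 4: |w| = 2, and w is negative

-2


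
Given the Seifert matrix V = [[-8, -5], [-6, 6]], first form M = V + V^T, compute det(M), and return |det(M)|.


Step 1: Form V + V^T where V = [[-8, -5], [-6, 6]]
  V^T = [[-8, -6], [-5, 6]]
  V + V^T = [[-16, -11], [-11, 12]]
Step 2: det(V + V^T) = (-16)*12 - (-11)*(-11)
  = -192 - 121 = -313
Step 3: Knot determinant = |det(V + V^T)| = |-313| = 313

313


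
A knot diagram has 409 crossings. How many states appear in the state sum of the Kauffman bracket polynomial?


Each crossing contributes 2 choices (A-smoothing or B-smoothing).
Total states = 2^409 = 1322111937580497197903830616065542079656809365928562438569297590548811582472622691650378420879430569695182424050046716608512

1322111937580497197903830616065542079656809365928562438569297590548811582472622691650378420879430569695182424050046716608512


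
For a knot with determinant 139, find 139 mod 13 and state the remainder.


Step 1: A knot is p-colorable if and only if p divides its determinant.
Step 2: Compute 139 mod 13.
139 = 10 * 13 + 9
Step 3: 139 mod 13 = 9
Step 4: The knot is 13-colorable: no

9


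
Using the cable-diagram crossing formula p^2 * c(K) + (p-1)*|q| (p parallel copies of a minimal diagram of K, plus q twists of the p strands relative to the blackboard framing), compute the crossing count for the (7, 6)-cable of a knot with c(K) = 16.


Step 1: Each of the c(K) crossings of the companion diagram becomes p*p = p^2 crossings among the p parallel strands, and each of the |q| twists s_1 s_2 ... s_(p-1) adds (p-1) crossings.
  Crossings = p^2 * c(K) + (p-1)*|q|
Step 2: = 7^2 * 16 + (7-1)*6
Step 3: = 49*16 + 6*6
Step 4: = 784 + 36 = 820

820


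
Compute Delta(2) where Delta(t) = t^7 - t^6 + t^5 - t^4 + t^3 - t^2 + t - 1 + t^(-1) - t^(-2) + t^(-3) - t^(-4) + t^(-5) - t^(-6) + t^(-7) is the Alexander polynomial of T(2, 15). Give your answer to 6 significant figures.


Substituting t = 2 into Delta(t) = t^7 - t^6 + t^5 - t^4 + t^3 - t^2 + t - 1 + t^(-1) - t^(-2) + t^(-3) - t^(-4) + t^(-5) - t^(-6) + t^(-7):
Term values: (128) + (-64) + (32) + (-16) + (8) + (-4) + (2) + (-1) + (0.5) + (-0.25) + (0.125) + (-0.0625) + (0.03125) + (-0.015625) + (0.0078125)
Sum = 85.3359375
Rounded to 6 significant figures: 85.3359

85.3359


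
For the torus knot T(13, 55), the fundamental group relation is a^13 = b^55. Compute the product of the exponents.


The relation is a^13 = b^55.
Product of exponents = 13 * 55
= 715

715


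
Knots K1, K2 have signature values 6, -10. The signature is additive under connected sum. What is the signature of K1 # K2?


The signature is additive under connected sum.
signature(K1 # K2) = (6) + (-10)
= -4

-4


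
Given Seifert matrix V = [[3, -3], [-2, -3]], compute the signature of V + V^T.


Step 1: V + V^T = [[6, -5], [-5, -6]]
Step 2: trace = 0, det = -61
Step 3: Discriminant = 0^2 - 4*(-61) = 244
Step 4: Eigenvalues: 7.81025, -7.81025
Step 5: Signature = (# positive eigenvalues) - (# negative eigenvalues) = 0

0


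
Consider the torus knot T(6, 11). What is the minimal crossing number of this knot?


For a torus knot T(p, q) with gcd(p,q)=1,
the crossing number is min(p*(q-1), q*(p-1)).
p*(q-1) = 6*10 = 60
q*(p-1) = 11*5 = 55
min(60, 55) = 55

55


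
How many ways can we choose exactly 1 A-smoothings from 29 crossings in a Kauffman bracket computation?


We choose which 1 of 29 crossings get A-smoothings.
C(29, 1) = 29! / (1! * 28!)
= 29

29


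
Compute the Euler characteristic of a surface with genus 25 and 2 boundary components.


chi = 2 - 2g - b
= 2 - 2*25 - 2
= 2 - 50 - 2 = -50

-50


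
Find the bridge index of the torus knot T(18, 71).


The bridge number of T(p,q) is min(p,q).
min(18, 71) = 18

18


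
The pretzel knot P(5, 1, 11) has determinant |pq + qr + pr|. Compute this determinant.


Step 1: Compute pq + qr + pr.
pq = 5*1 = 5
qr = 1*11 = 11
pr = 5*11 = 55
pq + qr + pr = 5 + 11 + 55 = 71
Step 2: Take absolute value.
det(P(5,1,11)) = |71| = 71

71


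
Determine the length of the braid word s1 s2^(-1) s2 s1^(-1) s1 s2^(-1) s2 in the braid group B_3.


The word length counts the number of generators (including inverses).
Listing each generator: s1, s2^(-1), s2, s1^(-1), s1, s2^(-1), s2
There are 7 generators in this braid word.

7


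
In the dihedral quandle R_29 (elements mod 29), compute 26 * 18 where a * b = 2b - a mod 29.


26 * 18 = 2*18 - 26 mod 29
= 36 - 26 mod 29
= 10 mod 29 = 10

10


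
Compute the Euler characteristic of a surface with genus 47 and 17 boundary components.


chi = 2 - 2g - b
= 2 - 2*47 - 17
= 2 - 94 - 17 = -109

-109


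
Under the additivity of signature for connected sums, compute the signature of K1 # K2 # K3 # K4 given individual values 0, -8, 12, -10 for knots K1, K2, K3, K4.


The signature is additive under connected sum.
signature(K1 # K2 # K3 # K4) = (0) + (-8) + (12) + (-10)
= -6

-6


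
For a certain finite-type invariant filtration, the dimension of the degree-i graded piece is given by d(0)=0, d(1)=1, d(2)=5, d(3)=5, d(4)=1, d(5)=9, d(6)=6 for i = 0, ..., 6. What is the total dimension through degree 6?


Total dimension = d(0) + d(1) + ... + d(6)
= 0 + 1 + 5 + 5 + 1 + 9 + 6
= 27

27


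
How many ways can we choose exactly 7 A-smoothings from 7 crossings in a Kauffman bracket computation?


We choose which 7 of 7 crossings get A-smoothings.
C(7, 7) = 7! / (7! * 0!)
= 1

1
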